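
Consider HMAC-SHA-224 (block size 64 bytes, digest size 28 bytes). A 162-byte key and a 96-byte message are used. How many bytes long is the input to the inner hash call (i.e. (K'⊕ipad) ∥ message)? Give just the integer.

160

Key is 162 > 64 bytes, so it is hashed to 28 bytes then zero-padded to 64: |K'| = 64.
Inner input = (K'⊕ipad) ∥ m → 64 + 96 = 160 bytes.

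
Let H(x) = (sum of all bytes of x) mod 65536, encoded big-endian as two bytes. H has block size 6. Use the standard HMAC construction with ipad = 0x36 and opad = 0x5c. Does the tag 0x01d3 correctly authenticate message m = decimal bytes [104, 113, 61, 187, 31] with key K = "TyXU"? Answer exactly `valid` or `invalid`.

valid

Key "TyXU" = 54 79 58 55 is 4 bytes ≤ B = 6; zero-pad to 6 bytes: K' = 54 79 58 55 00 00.
K' ⊕ ipad = 62 4f 6e 63 36 36; K' ⊕ opad = 08 25 04 09 5c 5c.
Inner hash: sum = 98+79+110+99+54+54+104+113+61+187+31 = 990 → 03 de.
Outer hash (recomputed tag): sum = 8+37+4+9+92+92+3+222 = 467 → 01 d3.
Recomputed tag = 01d3; claimed = 01d3 → match.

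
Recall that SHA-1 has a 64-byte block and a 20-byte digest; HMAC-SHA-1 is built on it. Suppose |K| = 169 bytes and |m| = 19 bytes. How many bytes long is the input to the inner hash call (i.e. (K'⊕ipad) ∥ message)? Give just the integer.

Key is 169 > 64 bytes, so it is hashed to 20 bytes then zero-padded to 64: |K'| = 64.
Inner input = (K'⊕ipad) ∥ m → 64 + 19 = 83 bytes.

83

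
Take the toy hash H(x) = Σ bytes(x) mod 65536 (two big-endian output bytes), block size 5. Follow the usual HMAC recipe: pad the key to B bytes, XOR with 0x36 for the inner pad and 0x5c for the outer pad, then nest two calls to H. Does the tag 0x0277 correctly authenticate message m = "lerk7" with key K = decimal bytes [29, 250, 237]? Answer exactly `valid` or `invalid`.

Key decimal bytes [29, 250, 237] = 1d fa ed is 3 bytes ≤ B = 5; zero-pad to 5 bytes: K' = 1d fa ed 00 00.
K' ⊕ ipad = 2b cc db 36 36; K' ⊕ opad = 41 a6 b1 5c 5c.
Inner hash: sum = 43+204+219+54+54+108+101+114+107+55 = 1059 → 04 23.
Outer hash (recomputed tag): sum = 65+166+177+92+92+4+35 = 631 → 02 77.
Recomputed tag = 0277; claimed = 0277 → match.

valid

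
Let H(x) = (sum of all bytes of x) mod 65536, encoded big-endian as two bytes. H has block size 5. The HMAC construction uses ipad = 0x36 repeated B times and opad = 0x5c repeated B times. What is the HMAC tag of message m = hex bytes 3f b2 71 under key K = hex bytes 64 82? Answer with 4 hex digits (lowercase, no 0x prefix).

Key hex bytes 64 82 is 2 bytes ≤ B = 5; zero-pad to 5 bytes: K' = 64 82 00 00 00.
K' ⊕ ipad = 52 b4 36 36 36.  K' ⊕ opad = 38 de 5c 5c 5c.
Inner input = (K'⊕ipad) ∥ m = 52 b4 36 36 36 ∥ 3f b2 71.
Inner hash: sum = 82+180+54+54+54+63+178+113 = 778 → 03 0a.
Outer input = (K'⊕opad) ∥ inner = 38 de 5c 5c 5c ∥ 03 0a.
Outer hash (tag): sum = 56+222+92+92+92+3+10 = 567 → 02 37.

0237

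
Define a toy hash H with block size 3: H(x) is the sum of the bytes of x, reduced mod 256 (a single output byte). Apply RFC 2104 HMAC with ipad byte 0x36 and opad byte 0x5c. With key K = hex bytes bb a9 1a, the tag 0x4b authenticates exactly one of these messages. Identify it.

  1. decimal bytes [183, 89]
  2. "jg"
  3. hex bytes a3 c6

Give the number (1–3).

Key hex bytes bb a9 1a is exactly B = 3 bytes: K' = bb a9 1a.
K' ⊕ ipad = 8d 9f 2c; K' ⊕ opad = e7 f5 46.
m1: inner = H(8d 9f 2c b7 59) = 68; tag = H(e7 f5 46 68) = 8a
m2: inner = H(8d 9f 2c 6a 67) = 29; tag = H(e7 f5 46 29) = 4b ← matches
m3: inner = H(8d 9f 2c a3 c6) = c1; tag = H(e7 f5 46 c1) = e3

2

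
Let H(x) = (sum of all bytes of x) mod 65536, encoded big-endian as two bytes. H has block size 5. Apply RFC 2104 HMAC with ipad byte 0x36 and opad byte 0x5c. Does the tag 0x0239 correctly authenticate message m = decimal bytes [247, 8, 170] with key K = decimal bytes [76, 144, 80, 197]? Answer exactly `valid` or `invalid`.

Key decimal bytes [76, 144, 80, 197] = 4c 90 50 c5 is 4 bytes ≤ B = 5; zero-pad to 5 bytes: K' = 4c 90 50 c5 00.
K' ⊕ ipad = 7a a6 66 f3 36; K' ⊕ opad = 10 cc 0c 99 5c.
Inner hash: sum = 122+166+102+243+54+247+8+170 = 1112 → 04 58.
Outer hash (recomputed tag): sum = 16+204+12+153+92+4+88 = 569 → 02 39.
Recomputed tag = 0239; claimed = 0239 → match.

valid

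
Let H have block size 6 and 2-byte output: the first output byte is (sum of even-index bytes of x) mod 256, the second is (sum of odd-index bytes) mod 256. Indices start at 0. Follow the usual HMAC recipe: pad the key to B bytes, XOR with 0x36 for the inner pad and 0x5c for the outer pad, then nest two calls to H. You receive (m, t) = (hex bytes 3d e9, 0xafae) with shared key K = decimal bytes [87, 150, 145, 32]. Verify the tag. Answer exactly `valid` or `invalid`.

Key decimal bytes [87, 150, 145, 32] = 57 96 91 20 is 4 bytes ≤ B = 6; zero-pad to 6 bytes: K' = 57 96 91 20 00 00.
K' ⊕ ipad = 61 a0 a7 16 36 36; K' ⊕ opad = 0b ca cd 7c 5c 5c.
Inner hash: even-index sum = 379 mod 256 = 123; odd-index sum = 469 mod 256 = 213 → 7b d5.
Outer hash (recomputed tag): even-index sum = 431 mod 256 = 175; odd-index sum = 631 mod 256 = 119 → af 77.
Recomputed tag = af77; claimed = afae → mismatch.

invalid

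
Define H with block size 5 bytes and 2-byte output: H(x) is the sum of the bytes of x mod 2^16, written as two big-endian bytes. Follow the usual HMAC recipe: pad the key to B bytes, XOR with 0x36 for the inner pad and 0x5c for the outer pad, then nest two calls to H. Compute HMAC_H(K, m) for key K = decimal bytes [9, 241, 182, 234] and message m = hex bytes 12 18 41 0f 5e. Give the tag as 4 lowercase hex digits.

Key decimal bytes [9, 241, 182, 234] = 09 f1 b6 ea is 4 bytes ≤ B = 5; zero-pad to 5 bytes: K' = 09 f1 b6 ea 00.
K' ⊕ ipad = 3f c7 80 dc 36.  K' ⊕ opad = 55 ad ea b6 5c.
Inner input = (K'⊕ipad) ∥ m = 3f c7 80 dc 36 ∥ 12 18 41 0f 5e.
Inner hash: sum = 63+199+128+220+54+18+24+65+15+94 = 880 → 03 70.
Outer input = (K'⊕opad) ∥ inner = 55 ad ea b6 5c ∥ 03 70.
Outer hash (tag): sum = 85+173+234+182+92+3+112 = 881 → 03 71.

0371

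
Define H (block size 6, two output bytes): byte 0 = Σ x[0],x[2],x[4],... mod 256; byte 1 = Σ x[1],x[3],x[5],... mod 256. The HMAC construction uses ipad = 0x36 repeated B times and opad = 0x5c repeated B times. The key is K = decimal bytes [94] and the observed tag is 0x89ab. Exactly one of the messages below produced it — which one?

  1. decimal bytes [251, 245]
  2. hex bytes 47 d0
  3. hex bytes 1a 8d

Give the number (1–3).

1

Key decimal bytes [94] = 5e is 1 byte ≤ B = 6; zero-pad to 6 bytes: K' = 5e 00 00 00 00 00.
K' ⊕ ipad = 68 36 36 36 36 36; K' ⊕ opad = 02 5c 5c 5c 5c 5c.
m1: inner = H(68 36 36 36 36 36 fb f5) = cf 97; tag = H(02 5c 5c 5c 5c 5c cf 97) = 89ab ← matches
m2: inner = H(68 36 36 36 36 36 47 d0) = 1b 72; tag = H(02 5c 5c 5c 5c 5c 1b 72) = d586
m3: inner = H(68 36 36 36 36 36 1a 8d) = ee 2f; tag = H(02 5c 5c 5c 5c 5c ee 2f) = a843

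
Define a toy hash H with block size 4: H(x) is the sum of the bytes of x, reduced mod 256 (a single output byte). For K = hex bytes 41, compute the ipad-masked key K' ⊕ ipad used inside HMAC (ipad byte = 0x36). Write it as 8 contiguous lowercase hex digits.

Key hex bytes 41 is 1 byte ≤ B = 4; zero-pad to 4 bytes: K' = 41 00 00 00.
XOR each byte with 0x36: 41⊕36=77, 00⊕36=36, 00⊕36=36, 00⊕36=36.

77363636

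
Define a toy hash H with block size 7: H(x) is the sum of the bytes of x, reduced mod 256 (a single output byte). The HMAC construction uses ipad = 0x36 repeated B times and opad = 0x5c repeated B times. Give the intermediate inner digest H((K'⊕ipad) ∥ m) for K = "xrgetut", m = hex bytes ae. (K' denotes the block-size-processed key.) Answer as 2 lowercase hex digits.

ab

Key "xrgetut" = 78 72 67 65 74 75 74 is exactly B = 7 bytes: K' = 78 72 67 65 74 75 74.
K' ⊕ ipad = 4e 44 51 53 42 43 42.
Inner input = 4e 44 51 53 42 43 42 ∥ ae.
Inner hash: sum = 78+68+81+83+66+67+66+174 = 683; mod 256 = 171 → ab.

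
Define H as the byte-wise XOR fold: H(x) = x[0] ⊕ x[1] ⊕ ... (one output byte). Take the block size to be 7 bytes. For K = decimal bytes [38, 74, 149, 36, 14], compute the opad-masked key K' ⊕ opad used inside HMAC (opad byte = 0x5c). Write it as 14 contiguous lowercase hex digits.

Key decimal bytes [38, 74, 149, 36, 14] = 26 4a 95 24 0e is 5 bytes ≤ B = 7; zero-pad to 7 bytes: K' = 26 4a 95 24 0e 00 00.
XOR each byte with 0x5c: 26⊕5c=7a, 4a⊕5c=16, 95⊕5c=c9, 24⊕5c=78, 0e⊕5c=52, 00⊕5c=5c, 00⊕5c=5c.

7a16c978525c5c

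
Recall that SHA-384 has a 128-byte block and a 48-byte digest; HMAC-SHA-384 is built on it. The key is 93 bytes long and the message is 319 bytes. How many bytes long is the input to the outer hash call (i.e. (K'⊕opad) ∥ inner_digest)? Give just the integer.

176

Key is 93 ≤ 128 bytes, zero-padded: |K'| = 128.
Outer input = (K'⊕opad) ∥ H(inner) → 128 + 48 = 176 bytes.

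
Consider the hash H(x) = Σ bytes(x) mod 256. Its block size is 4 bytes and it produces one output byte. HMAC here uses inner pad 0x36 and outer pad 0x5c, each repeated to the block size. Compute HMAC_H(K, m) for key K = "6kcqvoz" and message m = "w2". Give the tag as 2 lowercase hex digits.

c9

Key "6kcqvoz" = 36 6b 63 71 76 6f 7a is 7 bytes > B = 4, so hash it first: H(key) = d4, then zero-pad to 4 bytes: K' = d4 00 00 00.
K' ⊕ ipad = e2 36 36 36.  K' ⊕ opad = 88 5c 5c 5c.
Inner input = (K'⊕ipad) ∥ m = e2 36 36 36 ∥ 77 32.
Inner hash: sum = 226+54+54+54+119+50 = 557; mod 256 = 45 → 2d.
Outer input = (K'⊕opad) ∥ inner = 88 5c 5c 5c ∥ 2d.
Outer hash (tag): sum = 136+92+92+92+45 = 457; mod 256 = 201 → c9.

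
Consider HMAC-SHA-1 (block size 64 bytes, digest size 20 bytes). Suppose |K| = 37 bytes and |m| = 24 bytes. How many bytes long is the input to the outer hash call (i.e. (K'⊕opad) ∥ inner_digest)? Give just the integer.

Key is 37 ≤ 64 bytes, zero-padded: |K'| = 64.
Outer input = (K'⊕opad) ∥ H(inner) → 64 + 20 = 84 bytes.

84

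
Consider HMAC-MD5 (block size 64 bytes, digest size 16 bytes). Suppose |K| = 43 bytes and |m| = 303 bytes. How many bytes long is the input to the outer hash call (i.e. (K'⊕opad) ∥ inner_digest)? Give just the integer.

80

Key is 43 ≤ 64 bytes, zero-padded: |K'| = 64.
Outer input = (K'⊕opad) ∥ H(inner) → 64 + 16 = 80 bytes.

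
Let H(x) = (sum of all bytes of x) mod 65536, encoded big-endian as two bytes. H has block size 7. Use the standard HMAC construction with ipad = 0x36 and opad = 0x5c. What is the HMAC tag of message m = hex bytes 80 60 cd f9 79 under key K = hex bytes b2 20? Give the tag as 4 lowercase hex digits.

Key hex bytes b2 20 is 2 bytes ≤ B = 7; zero-pad to 7 bytes: K' = b2 20 00 00 00 00 00.
K' ⊕ ipad = 84 16 36 36 36 36 36.  K' ⊕ opad = ee 7c 5c 5c 5c 5c 5c.
Inner input = (K'⊕ipad) ∥ m = 84 16 36 36 36 36 36 ∥ 80 60 cd f9 79.
Inner hash: sum = 132+22+54+54+54+54+54+128+96+205+249+121 = 1223 → 04 c7.
Outer input = (K'⊕opad) ∥ inner = ee 7c 5c 5c 5c 5c 5c ∥ 04 c7.
Outer hash (tag): sum = 238+124+92+92+92+92+92+4+199 = 1025 → 04 01.

0401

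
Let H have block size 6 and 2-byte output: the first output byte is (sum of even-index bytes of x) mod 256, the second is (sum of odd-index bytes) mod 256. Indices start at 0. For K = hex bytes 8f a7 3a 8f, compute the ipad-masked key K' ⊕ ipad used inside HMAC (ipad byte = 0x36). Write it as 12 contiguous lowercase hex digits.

Key hex bytes 8f a7 3a 8f is 4 bytes ≤ B = 6; zero-pad to 6 bytes: K' = 8f a7 3a 8f 00 00.
XOR each byte with 0x36: 8f⊕36=b9, a7⊕36=91, 3a⊕36=0c, 8f⊕36=b9, 00⊕36=36, 00⊕36=36.

b9910cb93636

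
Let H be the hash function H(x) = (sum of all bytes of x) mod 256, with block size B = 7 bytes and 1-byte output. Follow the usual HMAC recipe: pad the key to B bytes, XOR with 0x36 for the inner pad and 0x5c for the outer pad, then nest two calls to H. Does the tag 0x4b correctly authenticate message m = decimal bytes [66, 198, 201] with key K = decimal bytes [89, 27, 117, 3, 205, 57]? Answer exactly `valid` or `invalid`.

valid

Key decimal bytes [89, 27, 117, 3, 205, 57] = 59 1b 75 03 cd 39 is 6 bytes ≤ B = 7; zero-pad to 7 bytes: K' = 59 1b 75 03 cd 39 00.
K' ⊕ ipad = 6f 2d 43 35 fb 0f 36; K' ⊕ opad = 05 47 29 5f 91 65 5c.
Inner hash: sum = 111+45+67+53+251+15+54+66+198+201 = 1061; mod 256 = 37 → 25.
Outer hash (recomputed tag): sum = 5+71+41+95+145+101+92+37 = 587; mod 256 = 75 → 4b.
Recomputed tag = 4b; claimed = 4b → match.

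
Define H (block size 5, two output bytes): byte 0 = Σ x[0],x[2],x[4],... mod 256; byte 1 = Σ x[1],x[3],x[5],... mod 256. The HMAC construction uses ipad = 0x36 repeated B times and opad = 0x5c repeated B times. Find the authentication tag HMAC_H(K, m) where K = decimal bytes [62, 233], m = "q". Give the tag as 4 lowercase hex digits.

a085

Key decimal bytes [62, 233] = 3e e9 is 2 bytes ≤ B = 5; zero-pad to 5 bytes: K' = 3e e9 00 00 00.
K' ⊕ ipad = 08 df 36 36 36.  K' ⊕ opad = 62 b5 5c 5c 5c.
Inner input = (K'⊕ipad) ∥ m = 08 df 36 36 36 ∥ 71.
Inner hash: even-index sum = 116 mod 256 = 116; odd-index sum = 390 mod 256 = 134 → 74 86.
Outer input = (K'⊕opad) ∥ inner = 62 b5 5c 5c 5c ∥ 74 86.
Outer hash (tag): even-index sum = 416 mod 256 = 160; odd-index sum = 389 mod 256 = 133 → a0 85.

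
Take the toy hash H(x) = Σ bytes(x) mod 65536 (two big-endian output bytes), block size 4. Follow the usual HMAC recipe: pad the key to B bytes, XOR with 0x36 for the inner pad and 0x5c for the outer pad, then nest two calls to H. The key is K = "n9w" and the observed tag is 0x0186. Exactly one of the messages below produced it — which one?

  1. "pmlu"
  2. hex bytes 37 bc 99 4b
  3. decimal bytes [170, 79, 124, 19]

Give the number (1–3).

Key "n9w" = 6e 39 77 is 3 bytes ≤ B = 4; zero-pad to 4 bytes: K' = 6e 39 77 00.
K' ⊕ ipad = 58 0f 41 36; K' ⊕ opad = 32 65 2b 5c.
m1: inner = H(58 0f 41 36 70 6d 6c 75) = 02 9c; tag = H(32 65 2b 5c 02 9c) = 01bc
m2: inner = H(58 0f 41 36 37 bc 99 4b) = 02 b5; tag = H(32 65 2b 5c 02 b5) = 01d5
m3: inner = H(58 0f 41 36 aa 4f 7c 13) = 02 66; tag = H(32 65 2b 5c 02 66) = 0186 ← matches

3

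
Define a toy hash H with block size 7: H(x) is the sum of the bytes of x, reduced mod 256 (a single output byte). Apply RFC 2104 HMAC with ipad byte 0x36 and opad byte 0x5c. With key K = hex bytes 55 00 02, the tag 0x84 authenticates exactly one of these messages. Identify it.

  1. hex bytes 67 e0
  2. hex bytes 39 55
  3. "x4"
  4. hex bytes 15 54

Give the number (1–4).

Key hex bytes 55 00 02 is 3 bytes ≤ B = 7; zero-pad to 7 bytes: K' = 55 00 02 00 00 00 00.
K' ⊕ ipad = 63 36 34 36 36 36 36; K' ⊕ opad = 09 5c 5e 5c 5c 5c 5c.
m1: inner = H(63 36 34 36 36 36 36 67 e0) = ec; tag = H(09 5c 5e 5c 5c 5c 5c ec) = 1f
m2: inner = H(63 36 34 36 36 36 36 39 55) = 33; tag = H(09 5c 5e 5c 5c 5c 5c 33) = 66
m3: inner = H(63 36 34 36 36 36 36 78 34) = 51; tag = H(09 5c 5e 5c 5c 5c 5c 51) = 84 ← matches
m4: inner = H(63 36 34 36 36 36 36 15 54) = 0e; tag = H(09 5c 5e 5c 5c 5c 5c 0e) = 41

3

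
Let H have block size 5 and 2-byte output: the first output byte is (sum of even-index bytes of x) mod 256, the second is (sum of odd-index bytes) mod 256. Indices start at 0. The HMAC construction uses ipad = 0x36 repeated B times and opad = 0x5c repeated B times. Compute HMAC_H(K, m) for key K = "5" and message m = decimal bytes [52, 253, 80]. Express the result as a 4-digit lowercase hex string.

Key "5" = 35 is 1 byte ≤ B = 5; zero-pad to 5 bytes: K' = 35 00 00 00 00.
K' ⊕ ipad = 03 36 36 36 36.  K' ⊕ opad = 69 5c 5c 5c 5c.
Inner input = (K'⊕ipad) ∥ m = 03 36 36 36 36 ∥ 34 fd 50.
Inner hash: even-index sum = 364 mod 256 = 108; odd-index sum = 240 mod 256 = 240 → 6c f0.
Outer input = (K'⊕opad) ∥ inner = 69 5c 5c 5c 5c ∥ 6c f0.
Outer hash (tag): even-index sum = 529 mod 256 = 17; odd-index sum = 292 mod 256 = 36 → 11 24.

1124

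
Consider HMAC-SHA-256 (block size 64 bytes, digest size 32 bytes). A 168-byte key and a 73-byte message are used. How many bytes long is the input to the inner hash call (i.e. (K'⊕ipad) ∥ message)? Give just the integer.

137

Key is 168 > 64 bytes, so it is hashed to 32 bytes then zero-padded to 64: |K'| = 64.
Inner input = (K'⊕ipad) ∥ m → 64 + 73 = 137 bytes.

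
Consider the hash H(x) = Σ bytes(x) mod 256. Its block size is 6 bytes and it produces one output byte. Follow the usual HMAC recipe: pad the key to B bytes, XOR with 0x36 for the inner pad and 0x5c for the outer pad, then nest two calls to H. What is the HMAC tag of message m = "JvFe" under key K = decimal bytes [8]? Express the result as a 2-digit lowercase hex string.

Key decimal bytes [8] = 08 is 1 byte ≤ B = 6; zero-pad to 6 bytes: K' = 08 00 00 00 00 00.
K' ⊕ ipad = 3e 36 36 36 36 36.  K' ⊕ opad = 54 5c 5c 5c 5c 5c.
Inner input = (K'⊕ipad) ∥ m = 3e 36 36 36 36 36 ∥ 4a 76 46 65.
Inner hash: sum = 62+54+54+54+54+54+74+118+70+101 = 695; mod 256 = 183 → b7.
Outer input = (K'⊕opad) ∥ inner = 54 5c 5c 5c 5c 5c ∥ b7.
Outer hash (tag): sum = 84+92+92+92+92+92+183 = 727; mod 256 = 215 → d7.

d7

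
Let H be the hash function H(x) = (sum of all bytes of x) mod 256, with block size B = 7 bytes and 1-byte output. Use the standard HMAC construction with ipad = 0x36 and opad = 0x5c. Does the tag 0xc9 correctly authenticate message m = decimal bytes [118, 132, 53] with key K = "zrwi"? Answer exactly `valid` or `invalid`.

valid

Key "zrwi" = 7a 72 77 69 is 4 bytes ≤ B = 7; zero-pad to 7 bytes: K' = 7a 72 77 69 00 00 00.
K' ⊕ ipad = 4c 44 41 5f 36 36 36; K' ⊕ opad = 26 2e 2b 35 5c 5c 5c.
Inner hash: sum = 76+68+65+95+54+54+54+118+132+53 = 769; mod 256 = 1 → 01.
Outer hash (recomputed tag): sum = 38+46+43+53+92+92+92+1 = 457; mod 256 = 201 → c9.
Recomputed tag = c9; claimed = c9 → match.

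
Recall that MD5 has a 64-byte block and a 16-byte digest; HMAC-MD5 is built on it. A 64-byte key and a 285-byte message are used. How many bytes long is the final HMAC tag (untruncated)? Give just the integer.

The tag is one MD5 digest: 16 bytes.

16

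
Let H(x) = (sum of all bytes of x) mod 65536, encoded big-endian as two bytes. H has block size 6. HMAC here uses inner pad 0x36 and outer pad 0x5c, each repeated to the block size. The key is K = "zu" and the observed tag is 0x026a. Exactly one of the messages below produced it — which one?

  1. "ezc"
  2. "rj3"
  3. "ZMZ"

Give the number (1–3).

Key "zu" = 7a 75 is 2 bytes ≤ B = 6; zero-pad to 6 bytes: K' = 7a 75 00 00 00 00.
K' ⊕ ipad = 4c 43 36 36 36 36; K' ⊕ opad = 26 29 5c 5c 5c 5c.
m1: inner = H(4c 43 36 36 36 36 65 7a 63) = 02 a9; tag = H(26 29 5c 5c 5c 5c 02 a9) = 026a ← matches
m2: inner = H(4c 43 36 36 36 36 72 6a 33) = 02 76; tag = H(26 29 5c 5c 5c 5c 02 76) = 0237
m3: inner = H(4c 43 36 36 36 36 5a 4d 5a) = 02 68; tag = H(26 29 5c 5c 5c 5c 02 68) = 0229

1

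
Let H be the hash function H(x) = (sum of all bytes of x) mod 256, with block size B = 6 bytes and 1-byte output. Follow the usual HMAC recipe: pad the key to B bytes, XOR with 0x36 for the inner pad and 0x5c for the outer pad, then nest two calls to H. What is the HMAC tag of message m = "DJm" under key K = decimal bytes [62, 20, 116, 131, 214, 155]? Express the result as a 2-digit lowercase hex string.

Key decimal bytes [62, 20, 116, 131, 214, 155] = 3e 14 74 83 d6 9b is exactly B = 6 bytes: K' = 3e 14 74 83 d6 9b.
K' ⊕ ipad = 08 22 42 b5 e0 ad.  K' ⊕ opad = 62 48 28 df 8a c7.
Inner input = (K'⊕ipad) ∥ m = 08 22 42 b5 e0 ad ∥ 44 4a 6d.
Inner hash: sum = 8+34+66+181+224+173+68+74+109 = 937; mod 256 = 169 → a9.
Outer input = (K'⊕opad) ∥ inner = 62 48 28 df 8a c7 ∥ a9.
Outer hash (tag): sum = 98+72+40+223+138+199+169 = 939; mod 256 = 171 → ab.

ab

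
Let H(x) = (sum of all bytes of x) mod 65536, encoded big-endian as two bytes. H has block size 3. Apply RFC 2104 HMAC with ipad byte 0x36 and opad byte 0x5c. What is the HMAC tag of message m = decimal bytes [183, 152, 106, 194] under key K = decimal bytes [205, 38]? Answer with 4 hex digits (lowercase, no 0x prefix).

0226

Key decimal bytes [205, 38] = cd 26 is 2 bytes ≤ B = 3; zero-pad to 3 bytes: K' = cd 26 00.
K' ⊕ ipad = fb 10 36.  K' ⊕ opad = 91 7a 5c.
Inner input = (K'⊕ipad) ∥ m = fb 10 36 ∥ b7 98 6a c2.
Inner hash: sum = 251+16+54+183+152+106+194 = 956 → 03 bc.
Outer input = (K'⊕opad) ∥ inner = 91 7a 5c ∥ 03 bc.
Outer hash (tag): sum = 145+122+92+3+188 = 550 → 02 26.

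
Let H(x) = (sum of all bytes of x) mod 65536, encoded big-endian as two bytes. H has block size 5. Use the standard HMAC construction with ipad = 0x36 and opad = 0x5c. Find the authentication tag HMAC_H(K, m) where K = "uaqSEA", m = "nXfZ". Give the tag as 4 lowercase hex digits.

0262

Key "uaqSEA" = 75 61 71 53 45 41 is 6 bytes > B = 5, so hash it first: H(key) = 02 20, then zero-pad to 5 bytes: K' = 02 20 00 00 00.
K' ⊕ ipad = 34 16 36 36 36.  K' ⊕ opad = 5e 7c 5c 5c 5c.
Inner input = (K'⊕ipad) ∥ m = 34 16 36 36 36 ∥ 6e 58 66 5a.
Inner hash: sum = 52+22+54+54+54+110+88+102+90 = 626 → 02 72.
Outer input = (K'⊕opad) ∥ inner = 5e 7c 5c 5c 5c ∥ 02 72.
Outer hash (tag): sum = 94+124+92+92+92+2+114 = 610 → 02 62.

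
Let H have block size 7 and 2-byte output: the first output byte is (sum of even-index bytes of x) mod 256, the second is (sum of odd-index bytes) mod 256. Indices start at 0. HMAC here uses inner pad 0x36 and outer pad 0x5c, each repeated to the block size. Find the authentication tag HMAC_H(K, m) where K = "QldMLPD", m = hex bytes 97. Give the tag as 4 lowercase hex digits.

3ff2

Key "QldMLPD" = 51 6c 64 4d 4c 50 44 is exactly B = 7 bytes: K' = 51 6c 64 4d 4c 50 44.
K' ⊕ ipad = 67 5a 52 7b 7a 66 72.  K' ⊕ opad = 0d 30 38 11 10 0c 18.
Inner input = (K'⊕ipad) ∥ m = 67 5a 52 7b 7a 66 72 ∥ 97.
Inner hash: even-index sum = 421 mod 256 = 165; odd-index sum = 466 mod 256 = 210 → a5 d2.
Outer input = (K'⊕opad) ∥ inner = 0d 30 38 11 10 0c 18 ∥ a5 d2.
Outer hash (tag): even-index sum = 319 mod 256 = 63; odd-index sum = 242 mod 256 = 242 → 3f f2.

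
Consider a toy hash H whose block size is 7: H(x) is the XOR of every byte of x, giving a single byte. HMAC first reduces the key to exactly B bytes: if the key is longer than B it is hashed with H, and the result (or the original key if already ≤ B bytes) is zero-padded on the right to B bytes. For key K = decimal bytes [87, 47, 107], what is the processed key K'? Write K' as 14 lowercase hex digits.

572f6b00000000

Key decimal bytes [87, 47, 107] = 57 2f 6b is 3 bytes ≤ B = 7; zero-pad to 7 bytes: K' = 57 2f 6b 00 00 00 00.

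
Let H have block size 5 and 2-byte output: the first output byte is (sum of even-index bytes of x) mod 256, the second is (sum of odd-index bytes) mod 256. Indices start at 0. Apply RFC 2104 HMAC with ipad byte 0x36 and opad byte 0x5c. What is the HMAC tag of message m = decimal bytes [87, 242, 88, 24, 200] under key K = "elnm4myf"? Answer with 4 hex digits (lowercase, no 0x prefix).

db78

Key "elnm4myf" = 65 6c 6e 6d 34 6d 79 66 is 8 bytes > B = 5, so hash it first: H(key) = 80 ac, then zero-pad to 5 bytes: K' = 80 ac 00 00 00.
K' ⊕ ipad = b6 9a 36 36 36.  K' ⊕ opad = dc f0 5c 5c 5c.
Inner input = (K'⊕ipad) ∥ m = b6 9a 36 36 36 ∥ 57 f2 58 18 c8.
Inner hash: even-index sum = 556 mod 256 = 44; odd-index sum = 583 mod 256 = 71 → 2c 47.
Outer input = (K'⊕opad) ∥ inner = dc f0 5c 5c 5c ∥ 2c 47.
Outer hash (tag): even-index sum = 475 mod 256 = 219; odd-index sum = 376 mod 256 = 120 → db 78.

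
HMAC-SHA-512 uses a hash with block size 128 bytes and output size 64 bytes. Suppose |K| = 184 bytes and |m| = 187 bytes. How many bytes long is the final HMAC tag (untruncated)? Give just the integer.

The tag is one SHA-512 digest: 64 bytes.

64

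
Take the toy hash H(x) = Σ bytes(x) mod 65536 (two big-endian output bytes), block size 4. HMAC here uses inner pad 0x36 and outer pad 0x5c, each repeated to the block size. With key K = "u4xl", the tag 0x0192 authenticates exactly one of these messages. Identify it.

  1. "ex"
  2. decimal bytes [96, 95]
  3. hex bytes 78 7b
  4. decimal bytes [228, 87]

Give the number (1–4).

Key "u4xl" = 75 34 78 6c is exactly B = 4 bytes: K' = 75 34 78 6c.
K' ⊕ ipad = 43 02 4e 5a; K' ⊕ opad = 29 68 24 30.
m1: inner = H(43 02 4e 5a 65 78) = 01 ca; tag = H(29 68 24 30 01 ca) = 01b0
m2: inner = H(43 02 4e 5a 60 5f) = 01 ac; tag = H(29 68 24 30 01 ac) = 0192 ← matches
m3: inner = H(43 02 4e 5a 78 7b) = 01 e0; tag = H(29 68 24 30 01 e0) = 01c6
m4: inner = H(43 02 4e 5a e4 57) = 02 28; tag = H(29 68 24 30 02 28) = 010f

2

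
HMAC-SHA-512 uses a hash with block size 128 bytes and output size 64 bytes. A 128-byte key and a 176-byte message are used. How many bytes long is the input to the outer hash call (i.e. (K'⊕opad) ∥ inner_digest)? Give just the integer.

192

Key is 128 ≤ 128 bytes, zero-padded: |K'| = 128.
Outer input = (K'⊕opad) ∥ H(inner) → 128 + 64 = 192 bytes.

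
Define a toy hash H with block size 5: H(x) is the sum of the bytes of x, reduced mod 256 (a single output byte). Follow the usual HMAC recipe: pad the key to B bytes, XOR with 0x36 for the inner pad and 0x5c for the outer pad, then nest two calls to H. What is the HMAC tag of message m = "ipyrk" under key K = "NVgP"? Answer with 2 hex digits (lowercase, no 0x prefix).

Key "NVgP" = 4e 56 67 50 is 4 bytes ≤ B = 5; zero-pad to 5 bytes: K' = 4e 56 67 50 00.
K' ⊕ ipad = 78 60 51 66 36.  K' ⊕ opad = 12 0a 3b 0c 5c.
Inner input = (K'⊕ipad) ∥ m = 78 60 51 66 36 ∥ 69 70 79 72 6b.
Inner hash: sum = 120+96+81+102+54+105+112+121+114+107 = 1012; mod 256 = 244 → f4.
Outer input = (K'⊕opad) ∥ inner = 12 0a 3b 0c 5c ∥ f4.
Outer hash (tag): sum = 18+10+59+12+92+244 = 435; mod 256 = 179 → b3.

b3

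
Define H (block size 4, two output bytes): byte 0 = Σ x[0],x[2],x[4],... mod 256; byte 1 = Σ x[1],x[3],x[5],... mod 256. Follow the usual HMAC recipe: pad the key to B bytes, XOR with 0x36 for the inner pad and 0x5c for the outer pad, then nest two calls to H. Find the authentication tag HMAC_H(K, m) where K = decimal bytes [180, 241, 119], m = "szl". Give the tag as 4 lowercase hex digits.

b580

Key decimal bytes [180, 241, 119] = b4 f1 77 is 3 bytes ≤ B = 4; zero-pad to 4 bytes: K' = b4 f1 77 00.
K' ⊕ ipad = 82 c7 41 36.  K' ⊕ opad = e8 ad 2b 5c.
Inner input = (K'⊕ipad) ∥ m = 82 c7 41 36 ∥ 73 7a 6c.
Inner hash: even-index sum = 418 mod 256 = 162; odd-index sum = 375 mod 256 = 119 → a2 77.
Outer input = (K'⊕opad) ∥ inner = e8 ad 2b 5c ∥ a2 77.
Outer hash (tag): even-index sum = 437 mod 256 = 181; odd-index sum = 384 mod 256 = 128 → b5 80.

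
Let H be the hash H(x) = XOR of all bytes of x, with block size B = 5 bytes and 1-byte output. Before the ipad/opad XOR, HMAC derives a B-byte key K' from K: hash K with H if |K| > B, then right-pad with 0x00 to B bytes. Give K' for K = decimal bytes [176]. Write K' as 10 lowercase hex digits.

b000000000

Key decimal bytes [176] = b0 is 1 byte ≤ B = 5; zero-pad to 5 bytes: K' = b0 00 00 00 00.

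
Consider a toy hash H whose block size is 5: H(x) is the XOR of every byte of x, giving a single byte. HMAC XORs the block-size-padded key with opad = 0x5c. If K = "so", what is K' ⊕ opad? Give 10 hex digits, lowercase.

Key "so" = 73 6f is 2 bytes ≤ B = 5; zero-pad to 5 bytes: K' = 73 6f 00 00 00.
XOR each byte with 0x5c: 73⊕5c=2f, 6f⊕5c=33, 00⊕5c=5c, 00⊕5c=5c, 00⊕5c=5c.

2f335c5c5c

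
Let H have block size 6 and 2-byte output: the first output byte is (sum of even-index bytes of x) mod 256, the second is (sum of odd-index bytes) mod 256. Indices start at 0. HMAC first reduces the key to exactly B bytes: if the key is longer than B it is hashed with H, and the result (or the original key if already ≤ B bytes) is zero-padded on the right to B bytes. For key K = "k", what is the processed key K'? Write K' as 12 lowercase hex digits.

6b0000000000

Key "k" = 6b is 1 byte ≤ B = 6; zero-pad to 6 bytes: K' = 6b 00 00 00 00 00.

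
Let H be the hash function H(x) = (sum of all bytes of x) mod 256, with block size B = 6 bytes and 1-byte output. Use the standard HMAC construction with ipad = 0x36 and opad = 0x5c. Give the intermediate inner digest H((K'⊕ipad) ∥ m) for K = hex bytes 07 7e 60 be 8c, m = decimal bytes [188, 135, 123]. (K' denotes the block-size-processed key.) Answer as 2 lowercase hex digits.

Key hex bytes 07 7e 60 be 8c is 5 bytes ≤ B = 6; zero-pad to 6 bytes: K' = 07 7e 60 be 8c 00.
K' ⊕ ipad = 31 48 56 88 ba 36.
Inner input = 31 48 56 88 ba 36 ∥ bc 87 7b.
Inner hash: sum = 49+72+86+136+186+54+188+135+123 = 1029; mod 256 = 5 → 05.

05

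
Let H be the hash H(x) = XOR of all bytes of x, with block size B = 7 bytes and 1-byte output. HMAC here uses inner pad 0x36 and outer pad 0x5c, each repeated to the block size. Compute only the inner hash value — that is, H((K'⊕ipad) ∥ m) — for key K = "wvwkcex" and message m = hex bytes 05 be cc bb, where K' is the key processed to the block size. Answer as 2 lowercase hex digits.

99

Key "wvwkcex" = 77 76 77 6b 63 65 78 is exactly B = 7 bytes: K' = 77 76 77 6b 63 65 78.
K' ⊕ ipad = 41 40 41 5d 55 53 4e.
Inner input = 41 40 41 5d 55 53 4e ∥ 05 be cc bb.
Inner hash: XOR 41⊕40⊕41⊕5d⊕55⊕53⊕4e⊕05⊕be⊕cc⊕bb = 99.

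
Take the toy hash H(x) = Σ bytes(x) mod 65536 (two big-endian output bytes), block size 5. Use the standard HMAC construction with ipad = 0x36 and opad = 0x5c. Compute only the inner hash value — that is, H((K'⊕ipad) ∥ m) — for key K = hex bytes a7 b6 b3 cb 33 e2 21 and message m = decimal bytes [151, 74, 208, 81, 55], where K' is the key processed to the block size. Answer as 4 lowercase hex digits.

0334

Key hex bytes a7 b6 b3 cb 33 e2 21 is 7 bytes > B = 5, so hash it first: H(key) = 04 11, then zero-pad to 5 bytes: K' = 04 11 00 00 00.
K' ⊕ ipad = 32 27 36 36 36.
Inner input = 32 27 36 36 36 ∥ 97 4a d0 51 37.
Inner hash: sum = 50+39+54+54+54+151+74+208+81+55 = 820 → 03 34.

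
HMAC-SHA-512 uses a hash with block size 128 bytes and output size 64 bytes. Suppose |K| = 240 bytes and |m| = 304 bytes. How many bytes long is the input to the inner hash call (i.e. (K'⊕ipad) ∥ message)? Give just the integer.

432

Key is 240 > 128 bytes, so it is hashed to 64 bytes then zero-padded to 128: |K'| = 128.
Inner input = (K'⊕ipad) ∥ m → 128 + 304 = 432 bytes.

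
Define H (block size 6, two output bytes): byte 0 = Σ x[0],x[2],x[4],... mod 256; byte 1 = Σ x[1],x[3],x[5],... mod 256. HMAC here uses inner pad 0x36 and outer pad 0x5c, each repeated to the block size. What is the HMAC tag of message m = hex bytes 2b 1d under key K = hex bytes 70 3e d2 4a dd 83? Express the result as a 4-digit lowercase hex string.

7bad

Key hex bytes 70 3e d2 4a dd 83 is exactly B = 6 bytes: K' = 70 3e d2 4a dd 83.
K' ⊕ ipad = 46 08 e4 7c eb b5.  K' ⊕ opad = 2c 62 8e 16 81 df.
Inner input = (K'⊕ipad) ∥ m = 46 08 e4 7c eb b5 ∥ 2b 1d.
Inner hash: even-index sum = 576 mod 256 = 64; odd-index sum = 342 mod 256 = 86 → 40 56.
Outer input = (K'⊕opad) ∥ inner = 2c 62 8e 16 81 df ∥ 40 56.
Outer hash (tag): even-index sum = 379 mod 256 = 123; odd-index sum = 429 mod 256 = 173 → 7b ad.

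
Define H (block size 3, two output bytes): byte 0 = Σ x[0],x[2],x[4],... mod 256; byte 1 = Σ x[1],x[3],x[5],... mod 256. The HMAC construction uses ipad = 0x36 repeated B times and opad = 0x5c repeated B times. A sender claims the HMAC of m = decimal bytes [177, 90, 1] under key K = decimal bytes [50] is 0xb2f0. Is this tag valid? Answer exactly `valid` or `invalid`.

valid

Key decimal bytes [50] = 32 is 1 byte ≤ B = 3; zero-pad to 3 bytes: K' = 32 00 00.
K' ⊕ ipad = 04 36 36; K' ⊕ opad = 6e 5c 5c.
Inner hash: even-index sum = 148 mod 256 = 148; odd-index sum = 232 mod 256 = 232 → 94 e8.
Outer hash (recomputed tag): even-index sum = 434 mod 256 = 178; odd-index sum = 240 mod 256 = 240 → b2 f0.
Recomputed tag = b2f0; claimed = b2f0 → match.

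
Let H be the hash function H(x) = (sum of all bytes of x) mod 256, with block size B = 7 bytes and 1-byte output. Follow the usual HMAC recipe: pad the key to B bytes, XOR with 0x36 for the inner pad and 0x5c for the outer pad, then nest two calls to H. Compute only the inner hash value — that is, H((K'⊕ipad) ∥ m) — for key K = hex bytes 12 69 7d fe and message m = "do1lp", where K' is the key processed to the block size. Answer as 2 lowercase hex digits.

18

Key hex bytes 12 69 7d fe is 4 bytes ≤ B = 7; zero-pad to 7 bytes: K' = 12 69 7d fe 00 00 00.
K' ⊕ ipad = 24 5f 4b c8 36 36 36.
Inner input = 24 5f 4b c8 36 36 36 ∥ 64 6f 31 6c 70.
Inner hash: sum = 36+95+75+200+54+54+54+100+111+49+108+112 = 1048; mod 256 = 24 → 18.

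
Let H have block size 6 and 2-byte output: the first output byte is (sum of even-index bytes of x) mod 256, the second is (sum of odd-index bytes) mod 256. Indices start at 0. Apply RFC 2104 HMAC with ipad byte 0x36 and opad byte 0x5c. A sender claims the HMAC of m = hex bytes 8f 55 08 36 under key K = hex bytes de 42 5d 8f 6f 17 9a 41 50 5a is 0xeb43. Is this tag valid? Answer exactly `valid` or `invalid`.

invalid

Key hex bytes de 42 5d 8f 6f 17 9a 41 50 5a is 10 bytes > B = 6, so hash it first: H(key) = 94 83, then zero-pad to 6 bytes: K' = 94 83 00 00 00 00.
K' ⊕ ipad = a2 b5 36 36 36 36; K' ⊕ opad = c8 df 5c 5c 5c 5c.
Inner hash: even-index sum = 421 mod 256 = 165; odd-index sum = 428 mod 256 = 172 → a5 ac.
Outer hash (recomputed tag): even-index sum = 549 mod 256 = 37; odd-index sum = 579 mod 256 = 67 → 25 43.
Recomputed tag = 2543; claimed = eb43 → mismatch.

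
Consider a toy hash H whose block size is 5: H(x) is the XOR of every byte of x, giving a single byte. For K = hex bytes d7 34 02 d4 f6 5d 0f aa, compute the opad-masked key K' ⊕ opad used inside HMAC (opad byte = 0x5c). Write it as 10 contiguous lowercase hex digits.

675c5c5c5c

Key hex bytes d7 34 02 d4 f6 5d 0f aa is 8 bytes > B = 5, so hash it first: H(key) = 3b, then zero-pad to 5 bytes: K' = 3b 00 00 00 00.
XOR each byte with 0x5c: 3b⊕5c=67, 00⊕5c=5c, 00⊕5c=5c, 00⊕5c=5c, 00⊕5c=5c.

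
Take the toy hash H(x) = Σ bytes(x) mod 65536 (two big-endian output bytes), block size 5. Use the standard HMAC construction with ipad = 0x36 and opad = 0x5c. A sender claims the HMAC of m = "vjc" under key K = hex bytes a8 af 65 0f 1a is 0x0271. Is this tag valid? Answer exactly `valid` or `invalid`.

invalid

Key hex bytes a8 af 65 0f 1a is exactly B = 5 bytes: K' = a8 af 65 0f 1a.
K' ⊕ ipad = 9e 99 53 39 2c; K' ⊕ opad = f4 f3 39 53 46.
Inner hash: sum = 158+153+83+57+44+118+106+99 = 818 → 03 32.
Outer hash (recomputed tag): sum = 244+243+57+83+70+3+50 = 750 → 02 ee.
Recomputed tag = 02ee; claimed = 0271 → mismatch.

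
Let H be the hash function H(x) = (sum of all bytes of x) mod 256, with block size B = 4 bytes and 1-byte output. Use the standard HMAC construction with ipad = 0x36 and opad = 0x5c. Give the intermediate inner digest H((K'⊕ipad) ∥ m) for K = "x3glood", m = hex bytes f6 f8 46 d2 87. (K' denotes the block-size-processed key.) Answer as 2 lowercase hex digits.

Key "x3glood" = 78 33 67 6c 6f 6f 64 is 7 bytes > B = 4, so hash it first: H(key) = c0, then zero-pad to 4 bytes: K' = c0 00 00 00.
K' ⊕ ipad = f6 36 36 36.
Inner input = f6 36 36 36 ∥ f6 f8 46 d2 87.
Inner hash: sum = 246+54+54+54+246+248+70+210+135 = 1317; mod 256 = 37 → 25.

25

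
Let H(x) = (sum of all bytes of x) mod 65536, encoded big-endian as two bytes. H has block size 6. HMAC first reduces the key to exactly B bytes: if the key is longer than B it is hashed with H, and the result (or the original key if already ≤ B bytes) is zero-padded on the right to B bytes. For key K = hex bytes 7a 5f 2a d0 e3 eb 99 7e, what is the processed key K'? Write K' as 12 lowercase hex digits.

|K| = 8 > B = 6, so first hash the key.
H(K): sum = 122+95+42+208+227+235+153+126 = 1208 → 04 b8.
Zero-pad H(K) = 04 b8 to 6 bytes: K' = 04 b8 00 00 00 00.

04b800000000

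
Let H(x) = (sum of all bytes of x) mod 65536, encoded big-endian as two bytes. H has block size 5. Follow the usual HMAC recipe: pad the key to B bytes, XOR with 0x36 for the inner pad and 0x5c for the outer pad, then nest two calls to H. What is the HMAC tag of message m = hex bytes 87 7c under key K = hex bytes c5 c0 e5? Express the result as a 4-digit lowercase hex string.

Key hex bytes c5 c0 e5 is 3 bytes ≤ B = 5; zero-pad to 5 bytes: K' = c5 c0 e5 00 00.
K' ⊕ ipad = f3 f6 d3 36 36.  K' ⊕ opad = 99 9c b9 5c 5c.
Inner input = (K'⊕ipad) ∥ m = f3 f6 d3 36 36 ∥ 87 7c.
Inner hash: sum = 243+246+211+54+54+135+124 = 1067 → 04 2b.
Outer input = (K'⊕opad) ∥ inner = 99 9c b9 5c 5c ∥ 04 2b.
Outer hash (tag): sum = 153+156+185+92+92+4+43 = 725 → 02 d5.

02d5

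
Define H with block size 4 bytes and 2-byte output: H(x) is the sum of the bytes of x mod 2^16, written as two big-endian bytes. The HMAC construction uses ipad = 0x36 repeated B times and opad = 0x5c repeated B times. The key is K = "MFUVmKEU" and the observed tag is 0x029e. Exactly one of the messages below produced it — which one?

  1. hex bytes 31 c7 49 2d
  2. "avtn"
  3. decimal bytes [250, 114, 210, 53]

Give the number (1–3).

3

Key "MFUVmKEU" = 4d 46 55 56 6d 4b 45 55 is 8 bytes > B = 4, so hash it first: H(key) = 02 90, then zero-pad to 4 bytes: K' = 02 90 00 00.
K' ⊕ ipad = 34 a6 36 36; K' ⊕ opad = 5e cc 5c 5c.
m1: inner = H(34 a6 36 36 31 c7 49 2d) = 02 b4; tag = H(5e cc 5c 5c 02 b4) = 0298
m2: inner = H(34 a6 36 36 61 76 74 6e) = 02 ff; tag = H(5e cc 5c 5c 02 ff) = 02e3
m3: inner = H(34 a6 36 36 fa 72 d2 35) = 03 b9; tag = H(5e cc 5c 5c 03 b9) = 029e ← matches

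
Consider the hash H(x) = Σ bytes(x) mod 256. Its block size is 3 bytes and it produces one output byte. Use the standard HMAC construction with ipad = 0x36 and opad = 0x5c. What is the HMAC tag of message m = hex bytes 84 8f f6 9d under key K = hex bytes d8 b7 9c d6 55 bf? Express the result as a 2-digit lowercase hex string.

Key hex bytes d8 b7 9c d6 55 bf is 6 bytes > B = 3, so hash it first: H(key) = 15, then zero-pad to 3 bytes: K' = 15 00 00.
K' ⊕ ipad = 23 36 36.  K' ⊕ opad = 49 5c 5c.
Inner input = (K'⊕ipad) ∥ m = 23 36 36 ∥ 84 8f f6 9d.
Inner hash: sum = 35+54+54+132+143+246+157 = 821; mod 256 = 53 → 35.
Outer input = (K'⊕opad) ∥ inner = 49 5c 5c ∥ 35.
Outer hash (tag): sum = 73+92+92+53 = 310; mod 256 = 54 → 36.

36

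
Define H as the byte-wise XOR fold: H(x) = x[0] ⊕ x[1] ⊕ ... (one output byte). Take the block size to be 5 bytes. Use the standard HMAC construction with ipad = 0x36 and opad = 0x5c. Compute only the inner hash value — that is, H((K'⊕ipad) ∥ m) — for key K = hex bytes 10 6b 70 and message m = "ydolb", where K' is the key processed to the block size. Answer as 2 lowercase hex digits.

Key hex bytes 10 6b 70 is 3 bytes ≤ B = 5; zero-pad to 5 bytes: K' = 10 6b 70 00 00.
K' ⊕ ipad = 26 5d 46 36 36.
Inner input = 26 5d 46 36 36 ∥ 79 64 6f 6c 62.
Inner hash: XOR 26⊕5d⊕46⊕36⊕36⊕79⊕64⊕6f⊕6c⊕62 = 41.

41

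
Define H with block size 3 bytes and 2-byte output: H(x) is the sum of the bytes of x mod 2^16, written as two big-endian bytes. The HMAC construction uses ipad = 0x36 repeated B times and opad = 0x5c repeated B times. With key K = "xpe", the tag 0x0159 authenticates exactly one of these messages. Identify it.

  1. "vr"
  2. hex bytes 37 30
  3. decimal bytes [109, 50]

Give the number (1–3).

1

Key "xpe" = 78 70 65 is exactly B = 3 bytes: K' = 78 70 65.
K' ⊕ ipad = 4e 46 53; K' ⊕ opad = 24 2c 39.
m1: inner = H(4e 46 53 76 72) = 01 cf; tag = H(24 2c 39 01 cf) = 0159 ← matches
m2: inner = H(4e 46 53 37 30) = 01 4e; tag = H(24 2c 39 01 4e) = 00d8
m3: inner = H(4e 46 53 6d 32) = 01 86; tag = H(24 2c 39 01 86) = 0110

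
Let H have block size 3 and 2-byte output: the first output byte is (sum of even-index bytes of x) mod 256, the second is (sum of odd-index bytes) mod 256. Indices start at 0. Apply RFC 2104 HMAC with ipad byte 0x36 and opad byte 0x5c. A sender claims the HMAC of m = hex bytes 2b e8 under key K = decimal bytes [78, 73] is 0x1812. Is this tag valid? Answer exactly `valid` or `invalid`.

Key decimal bytes [78, 73] = 4e 49 is 2 bytes ≤ B = 3; zero-pad to 3 bytes: K' = 4e 49 00.
K' ⊕ ipad = 78 7f 36; K' ⊕ opad = 12 15 5c.
Inner hash: even-index sum = 406 mod 256 = 150; odd-index sum = 170 mod 256 = 170 → 96 aa.
Outer hash (recomputed tag): even-index sum = 280 mod 256 = 24; odd-index sum = 171 mod 256 = 171 → 18 ab.
Recomputed tag = 18ab; claimed = 1812 → mismatch.

invalid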